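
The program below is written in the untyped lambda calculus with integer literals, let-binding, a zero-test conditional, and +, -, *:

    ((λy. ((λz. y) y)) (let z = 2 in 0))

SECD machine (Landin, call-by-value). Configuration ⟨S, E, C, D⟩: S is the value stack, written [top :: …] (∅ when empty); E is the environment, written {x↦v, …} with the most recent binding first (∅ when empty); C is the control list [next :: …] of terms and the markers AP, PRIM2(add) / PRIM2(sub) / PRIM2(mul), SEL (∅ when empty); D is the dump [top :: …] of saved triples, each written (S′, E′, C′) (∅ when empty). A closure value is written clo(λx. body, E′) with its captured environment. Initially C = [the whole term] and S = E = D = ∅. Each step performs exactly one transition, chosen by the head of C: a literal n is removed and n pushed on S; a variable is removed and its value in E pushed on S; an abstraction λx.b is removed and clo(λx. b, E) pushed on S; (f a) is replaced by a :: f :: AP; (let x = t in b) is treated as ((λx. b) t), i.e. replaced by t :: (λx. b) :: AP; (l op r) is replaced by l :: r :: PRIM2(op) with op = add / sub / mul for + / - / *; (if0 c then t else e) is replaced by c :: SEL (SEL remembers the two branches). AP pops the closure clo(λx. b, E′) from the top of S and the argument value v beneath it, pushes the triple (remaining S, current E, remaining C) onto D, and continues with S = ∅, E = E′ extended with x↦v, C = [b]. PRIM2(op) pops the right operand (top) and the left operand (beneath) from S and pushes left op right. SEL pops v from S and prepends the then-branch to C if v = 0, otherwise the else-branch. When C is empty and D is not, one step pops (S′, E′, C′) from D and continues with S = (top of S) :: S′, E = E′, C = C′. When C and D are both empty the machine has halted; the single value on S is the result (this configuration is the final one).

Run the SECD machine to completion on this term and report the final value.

[0] [S=∅ | E=∅ | C=[((λy. ((λz. y) y)) (let z = 2 in 0))] | D=∅]
[1] [S=∅ | E=∅ | C=[(let z = 2 in 0) :: (λy. ((λz. y) y)) :: AP] | D=∅]
[2] [S=∅ | E=∅ | C=[2 :: (λz. 0) :: AP :: (λy. ((λz. y) y)) :: AP] | D=∅]
[3] [S=[2] | E=∅ | C=[(λz. 0) :: AP :: (λy. ((λz. y) y)) :: AP] | D=∅]
[4] [S=[clo(λz. 0, ∅) :: 2] | E=∅ | C=[AP :: (λy. ((λz. y) y)) :: AP] | D=∅]
[5] [S=∅ | E={z↦2} | C=[0] | D=[(∅, ∅, [(λy. ((λz. y) y)) :: AP])]]
[6] [S=[0] | E={z↦2} | C=∅ | D=[(∅, ∅, [(λy. ((λz. y) y)) :: AP])]]
[7] [S=[0] | E=∅ | C=[(λy. ((λz. y) y)) :: AP] | D=∅]
[8] [S=[clo(λy. ((λz. y) y), ∅) :: 0] | E=∅ | C=[AP] | D=∅]
[9] [S=∅ | E={y↦0} | C=[((λz. y) y)] | D=[(∅, ∅, ∅)]]
[10] [S=∅ | E={y↦0} | C=[y :: (λz. y) :: AP] | D=[(∅, ∅, ∅)]]
[11] [S=[0] | E={y↦0} | C=[(λz. y) :: AP] | D=[(∅, ∅, ∅)]]
[12] [S=[clo(λz. y, {y↦0}) :: 0] | E={y↦0} | C=[AP] | D=[(∅, ∅, ∅)]]
[13] [S=∅ | E={z↦0, y↦0} | C=[y] | D=[(∅, {y↦0}, ∅) :: (∅, ∅, ∅)]]
[14] [S=[0] | E={z↦0, y↦0} | C=∅ | D=[(∅, {y↦0}, ∅) :: (∅, ∅, ∅)]]
[15] [S=[0] | E={y↦0} | C=∅ | D=[(∅, ∅, ∅)]]
[16] [S=[0] | E=∅ | C=∅ | D=∅]
→ final value 0

Answer: 0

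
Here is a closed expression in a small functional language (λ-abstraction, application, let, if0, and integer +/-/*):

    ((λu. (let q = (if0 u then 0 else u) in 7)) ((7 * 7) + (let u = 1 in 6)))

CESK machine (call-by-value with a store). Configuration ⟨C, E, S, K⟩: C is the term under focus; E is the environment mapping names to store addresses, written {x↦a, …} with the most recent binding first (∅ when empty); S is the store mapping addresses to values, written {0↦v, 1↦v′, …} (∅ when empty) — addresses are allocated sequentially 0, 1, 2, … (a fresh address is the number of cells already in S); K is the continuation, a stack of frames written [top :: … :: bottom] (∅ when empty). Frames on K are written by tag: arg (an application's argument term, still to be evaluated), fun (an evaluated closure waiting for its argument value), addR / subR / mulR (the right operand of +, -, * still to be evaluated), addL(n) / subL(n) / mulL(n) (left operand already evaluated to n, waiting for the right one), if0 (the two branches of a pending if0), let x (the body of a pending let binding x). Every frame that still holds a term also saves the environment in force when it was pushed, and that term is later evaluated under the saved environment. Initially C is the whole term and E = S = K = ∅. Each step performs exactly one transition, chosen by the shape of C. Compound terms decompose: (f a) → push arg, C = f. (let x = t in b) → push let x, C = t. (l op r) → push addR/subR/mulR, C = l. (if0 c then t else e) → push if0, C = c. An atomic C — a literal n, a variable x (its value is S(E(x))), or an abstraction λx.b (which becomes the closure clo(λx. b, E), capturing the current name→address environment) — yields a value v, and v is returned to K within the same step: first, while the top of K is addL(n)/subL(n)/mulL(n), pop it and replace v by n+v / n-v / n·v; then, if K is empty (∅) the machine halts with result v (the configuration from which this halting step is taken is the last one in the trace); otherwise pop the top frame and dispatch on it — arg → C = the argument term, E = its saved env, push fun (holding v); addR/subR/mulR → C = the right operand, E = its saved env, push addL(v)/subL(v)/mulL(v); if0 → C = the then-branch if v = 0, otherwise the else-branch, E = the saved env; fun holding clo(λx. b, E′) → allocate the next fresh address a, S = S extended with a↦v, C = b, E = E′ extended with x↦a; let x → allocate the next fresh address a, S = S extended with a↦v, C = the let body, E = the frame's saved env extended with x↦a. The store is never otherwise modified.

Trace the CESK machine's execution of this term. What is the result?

0. ⟨C=((λu. (let q = (if0 u then 0 else u) in 7)) ((7 * 7) + (let u = 1 in 6))); E=∅; S=∅; K=∅⟩
1. ⟨C=(λu. (let q = (if0 u then 0 else u) in 7)); E=∅; S=∅; K=[arg]⟩
2. ⟨C=((7 * 7) + (let u = 1 in 6)); E=∅; S=∅; K=[fun]⟩
3. ⟨C=(7 * 7); E=∅; S=∅; K=[addR :: fun]⟩
4. ⟨C=7; E=∅; S=∅; K=[mulR :: addR :: fun]⟩
5. ⟨C=7; E=∅; S=∅; K=[mulL(7) :: addR :: fun]⟩
6. ⟨C=(let u = 1 in 6); E=∅; S=∅; K=[addL(49) :: fun]⟩
7. ⟨C=1; E=∅; S=∅; K=[let u :: addL(49) :: fun]⟩
8. ⟨C=6; E={u↦0}; S={0↦1}; K=[addL(49) :: fun]⟩
9. ⟨C=(let q = (if0 u then 0 else u) in 7); E={u↦1}; S={0↦1, 1↦55}; K=∅⟩
10. ⟨C=(if0 u then 0 else u); E={u↦1}; S={0↦1, 1↦55}; K=[let q]⟩
11. ⟨C=u; E={u↦1}; S={0↦1, 1↦55}; K=[if0 :: let q]⟩
12. ⟨C=u; E={u↦1}; S={0↦1, 1↦55}; K=[let q]⟩
13. ⟨C=7; E={q↦2, u↦1}; S={0↦1, 1↦55, 2↦55}; K=∅⟩
→ final value 7

Answer: 7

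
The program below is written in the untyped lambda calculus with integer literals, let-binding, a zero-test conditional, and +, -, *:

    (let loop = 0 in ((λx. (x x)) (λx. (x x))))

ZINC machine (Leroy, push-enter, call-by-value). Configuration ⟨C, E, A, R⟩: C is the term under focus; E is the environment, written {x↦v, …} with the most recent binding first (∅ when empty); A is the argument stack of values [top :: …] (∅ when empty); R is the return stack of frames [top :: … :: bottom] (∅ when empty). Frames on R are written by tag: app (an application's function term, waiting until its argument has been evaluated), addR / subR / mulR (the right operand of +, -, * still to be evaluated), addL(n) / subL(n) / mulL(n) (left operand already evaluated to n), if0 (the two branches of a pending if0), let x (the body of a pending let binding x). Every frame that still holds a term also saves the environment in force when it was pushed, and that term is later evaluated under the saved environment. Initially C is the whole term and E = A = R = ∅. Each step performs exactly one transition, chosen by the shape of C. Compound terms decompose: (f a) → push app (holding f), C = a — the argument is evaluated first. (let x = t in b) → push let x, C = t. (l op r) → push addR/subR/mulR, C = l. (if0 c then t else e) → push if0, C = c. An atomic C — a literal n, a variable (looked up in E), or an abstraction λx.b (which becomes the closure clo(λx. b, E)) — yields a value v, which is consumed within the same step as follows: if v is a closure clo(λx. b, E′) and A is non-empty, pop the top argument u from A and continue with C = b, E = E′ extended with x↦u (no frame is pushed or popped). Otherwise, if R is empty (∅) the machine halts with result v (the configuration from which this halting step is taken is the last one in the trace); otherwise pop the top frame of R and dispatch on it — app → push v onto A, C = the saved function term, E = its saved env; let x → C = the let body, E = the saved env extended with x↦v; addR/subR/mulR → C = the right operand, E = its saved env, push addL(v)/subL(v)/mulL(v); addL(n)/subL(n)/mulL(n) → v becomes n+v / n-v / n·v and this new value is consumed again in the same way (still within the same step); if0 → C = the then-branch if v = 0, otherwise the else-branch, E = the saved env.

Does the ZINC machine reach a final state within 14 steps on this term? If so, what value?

0. [C=(let loop = 0 in ((λx. (x x)) (λx. (x x)))) | E=∅ | A=∅ | R=∅]
1. [C=0 | E=∅ | A=∅ | R=[let loop]]
2. [C=((λx. (x x)) (λx. (x x))) | E={loop↦0} | A=∅ | R=∅]
3. [C=(λx. (x x)) | E={loop↦0} | A=∅ | R=[app]]
4. [C=(λx. (x x)) | E={loop↦0} | A=[clo(λx. (x x), {loop↦0})] | R=∅]
5. [C=(x x) | E={x↦clo(λx. (x x), {loop↦0}), loop↦0} | A=∅ | R=∅]
6. [C=x | E={x↦clo(λx. (x x), {loop↦0}), loop↦0} | A=∅ | R=[app]]
7. [C=x | E={x↦clo(λx. (x x), {loop↦0}), loop↦0} | A=[clo(λx. (x x), {loop↦0})] | R=∅]
… configuration repeats with period 3 (steps 5–7 recur indefinitely) …

Answer: DIVERGES (no final state within 14 steps)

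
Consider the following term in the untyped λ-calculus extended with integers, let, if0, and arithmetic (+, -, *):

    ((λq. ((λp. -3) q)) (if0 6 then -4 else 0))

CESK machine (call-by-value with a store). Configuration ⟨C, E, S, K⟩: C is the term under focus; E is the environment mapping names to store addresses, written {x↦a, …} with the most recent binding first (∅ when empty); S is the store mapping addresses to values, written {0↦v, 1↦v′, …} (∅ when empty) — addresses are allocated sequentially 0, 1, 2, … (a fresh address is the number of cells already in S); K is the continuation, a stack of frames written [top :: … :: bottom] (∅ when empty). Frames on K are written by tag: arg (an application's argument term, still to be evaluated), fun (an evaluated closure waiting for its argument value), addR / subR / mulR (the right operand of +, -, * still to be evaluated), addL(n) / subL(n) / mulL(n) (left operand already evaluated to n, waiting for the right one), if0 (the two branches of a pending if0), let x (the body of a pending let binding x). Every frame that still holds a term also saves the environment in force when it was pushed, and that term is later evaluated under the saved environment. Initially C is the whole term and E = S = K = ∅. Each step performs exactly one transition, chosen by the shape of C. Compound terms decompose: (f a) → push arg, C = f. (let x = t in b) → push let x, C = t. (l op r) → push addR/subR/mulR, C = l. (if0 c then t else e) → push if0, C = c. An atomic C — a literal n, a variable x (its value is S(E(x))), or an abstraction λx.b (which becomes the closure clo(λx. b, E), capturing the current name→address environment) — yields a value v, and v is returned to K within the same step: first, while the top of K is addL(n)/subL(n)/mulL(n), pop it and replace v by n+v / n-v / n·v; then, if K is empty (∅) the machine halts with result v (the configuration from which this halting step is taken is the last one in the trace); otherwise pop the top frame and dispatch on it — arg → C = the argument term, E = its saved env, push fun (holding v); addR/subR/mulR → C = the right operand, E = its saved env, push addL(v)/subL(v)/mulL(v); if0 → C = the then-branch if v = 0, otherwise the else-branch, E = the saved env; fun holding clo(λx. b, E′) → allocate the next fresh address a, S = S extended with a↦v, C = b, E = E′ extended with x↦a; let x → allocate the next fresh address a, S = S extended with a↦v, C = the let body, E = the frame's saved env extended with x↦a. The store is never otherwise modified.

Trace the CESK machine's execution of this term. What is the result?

step 0: [C=((λq. ((λp. -3) q)) (if0 6 then -4 else 0)) | E=∅ | S=∅ | K=∅]
step 1: [C=(λq. ((λp. -3) q)) | E=∅ | S=∅ | K=[arg]]
step 2: [C=(if0 6 then -4 else 0) | E=∅ | S=∅ | K=[fun]]
step 3: [C=6 | E=∅ | S=∅ | K=[if0 :: fun]]
step 4: [C=0 | E=∅ | S=∅ | K=[fun]]
step 5: [C=((λp. -3) q) | E={q↦0} | S={0↦0} | K=∅]
step 6: [C=(λp. -3) | E={q↦0} | S={0↦0} | K=[arg]]
step 7: [C=q | E={q↦0} | S={0↦0} | K=[fun]]
step 8: [C=-3 | E={p↦1, q↦0} | S={0↦0, 1↦0} | K=∅]
→ final value -3

Answer: -3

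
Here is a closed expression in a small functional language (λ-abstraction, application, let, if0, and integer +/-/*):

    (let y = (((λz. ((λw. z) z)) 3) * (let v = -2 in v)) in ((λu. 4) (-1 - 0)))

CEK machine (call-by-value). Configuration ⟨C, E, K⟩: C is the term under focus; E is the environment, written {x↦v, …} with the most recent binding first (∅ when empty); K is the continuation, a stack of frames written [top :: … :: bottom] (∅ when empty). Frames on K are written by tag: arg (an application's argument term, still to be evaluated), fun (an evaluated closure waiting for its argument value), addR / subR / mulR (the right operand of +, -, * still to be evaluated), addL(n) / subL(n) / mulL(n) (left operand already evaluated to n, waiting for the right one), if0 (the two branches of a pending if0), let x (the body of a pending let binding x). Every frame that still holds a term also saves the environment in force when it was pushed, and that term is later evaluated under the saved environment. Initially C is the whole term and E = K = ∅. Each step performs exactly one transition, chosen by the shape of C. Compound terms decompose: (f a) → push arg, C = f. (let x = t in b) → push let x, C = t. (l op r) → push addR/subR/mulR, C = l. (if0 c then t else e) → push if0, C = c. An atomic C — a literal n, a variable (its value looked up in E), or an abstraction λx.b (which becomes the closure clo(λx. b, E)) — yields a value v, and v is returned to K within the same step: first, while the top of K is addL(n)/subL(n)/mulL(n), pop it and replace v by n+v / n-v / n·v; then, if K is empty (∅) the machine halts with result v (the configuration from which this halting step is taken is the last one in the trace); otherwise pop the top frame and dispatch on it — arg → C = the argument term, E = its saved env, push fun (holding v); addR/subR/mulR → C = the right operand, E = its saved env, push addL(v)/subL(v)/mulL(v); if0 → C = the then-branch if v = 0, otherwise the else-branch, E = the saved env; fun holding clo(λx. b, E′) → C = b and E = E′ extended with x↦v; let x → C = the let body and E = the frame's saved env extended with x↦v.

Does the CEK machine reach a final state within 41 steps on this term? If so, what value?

Answer: 4

Execution trace:
[0] ⟨C=(let y = (((λz. ((λw. z) z)) 3) * (let v = -2 in v)) in ((λu. 4) (-1 - 0))); E=∅; K=∅⟩
[1] ⟨C=(((λz. ((λw. z) z)) 3) * (let v = -2 in v)); E=∅; K=[let y]⟩
[2] ⟨C=((λz. ((λw. z) z)) 3); E=∅; K=[mulR :: let y]⟩
[3] ⟨C=(λz. ((λw. z) z)); E=∅; K=[arg :: mulR :: let y]⟩
[4] ⟨C=3; E=∅; K=[fun :: mulR :: let y]⟩
[5] ⟨C=((λw. z) z); E={z↦3}; K=[mulR :: let y]⟩
[6] ⟨C=(λw. z); E={z↦3}; K=[arg :: mulR :: let y]⟩
[7] ⟨C=z; E={z↦3}; K=[fun :: mulR :: let y]⟩
[8] ⟨C=z; E={w↦3, z↦3}; K=[mulR :: let y]⟩
[9] ⟨C=(let v = -2 in v); E=∅; K=[mulL(3) :: let y]⟩
[10] ⟨C=-2; E=∅; K=[let v :: mulL(3) :: let y]⟩
[11] ⟨C=v; E={v↦-2}; K=[mulL(3) :: let y]⟩
[12] ⟨C=((λu. 4) (-1 - 0)); E={y↦-6}; K=∅⟩
[13] ⟨C=(λu. 4); E={y↦-6}; K=[arg]⟩
[14] ⟨C=(-1 - 0); E={y↦-6}; K=[fun]⟩
[15] ⟨C=-1; E={y↦-6}; K=[subR :: fun]⟩
[16] ⟨C=0; E={y↦-6}; K=[subL(-1) :: fun]⟩
[17] ⟨C=4; E={u↦-1, y↦-6}; K=∅⟩
→ final value 4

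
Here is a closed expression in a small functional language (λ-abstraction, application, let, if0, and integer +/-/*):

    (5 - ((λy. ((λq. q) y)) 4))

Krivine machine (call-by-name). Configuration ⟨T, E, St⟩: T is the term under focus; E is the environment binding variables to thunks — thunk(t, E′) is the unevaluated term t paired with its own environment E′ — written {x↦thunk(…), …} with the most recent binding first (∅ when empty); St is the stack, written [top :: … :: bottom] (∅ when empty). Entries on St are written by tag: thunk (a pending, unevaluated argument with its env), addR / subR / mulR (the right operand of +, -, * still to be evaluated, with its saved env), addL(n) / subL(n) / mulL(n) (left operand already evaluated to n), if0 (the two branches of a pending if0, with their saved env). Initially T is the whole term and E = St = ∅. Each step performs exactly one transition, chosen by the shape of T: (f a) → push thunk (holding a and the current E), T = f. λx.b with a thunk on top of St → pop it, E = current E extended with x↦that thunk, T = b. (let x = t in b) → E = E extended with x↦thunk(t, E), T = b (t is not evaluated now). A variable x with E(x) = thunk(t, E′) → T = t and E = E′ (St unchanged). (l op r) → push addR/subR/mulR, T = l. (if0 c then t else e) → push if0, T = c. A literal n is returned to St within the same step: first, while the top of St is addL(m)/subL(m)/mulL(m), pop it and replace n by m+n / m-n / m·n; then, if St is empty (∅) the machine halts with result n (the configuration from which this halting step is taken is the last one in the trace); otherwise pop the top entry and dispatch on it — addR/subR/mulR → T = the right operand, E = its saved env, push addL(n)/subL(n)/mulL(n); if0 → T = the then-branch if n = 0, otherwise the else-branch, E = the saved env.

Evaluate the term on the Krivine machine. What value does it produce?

Answer: 1

Execution trace:
t=0: ⟨T=(5 - ((λy. ((λq. q) y)) 4)); E=∅; St=∅⟩
t=1: ⟨T=5; E=∅; St=[subR]⟩
t=2: ⟨T=((λy. ((λq. q) y)) 4); E=∅; St=[subL(5)]⟩
t=3: ⟨T=(λy. ((λq. q) y)); E=∅; St=[thunk :: subL(5)]⟩
t=4: ⟨T=((λq. q) y); E={y↦thunk(4, ∅)}; St=[subL(5)]⟩
t=5: ⟨T=(λq. q); E={y↦thunk(4, ∅)}; St=[thunk :: subL(5)]⟩
t=6: ⟨T=q; E={q↦thunk(y, {y↦thunk(4, ∅)}), y↦thunk(4, ∅)}; St=[subL(5)]⟩
t=7: ⟨T=y; E={y↦thunk(4, ∅)}; St=[subL(5)]⟩
t=8: ⟨T=4; E=∅; St=[subL(5)]⟩
→ final value 1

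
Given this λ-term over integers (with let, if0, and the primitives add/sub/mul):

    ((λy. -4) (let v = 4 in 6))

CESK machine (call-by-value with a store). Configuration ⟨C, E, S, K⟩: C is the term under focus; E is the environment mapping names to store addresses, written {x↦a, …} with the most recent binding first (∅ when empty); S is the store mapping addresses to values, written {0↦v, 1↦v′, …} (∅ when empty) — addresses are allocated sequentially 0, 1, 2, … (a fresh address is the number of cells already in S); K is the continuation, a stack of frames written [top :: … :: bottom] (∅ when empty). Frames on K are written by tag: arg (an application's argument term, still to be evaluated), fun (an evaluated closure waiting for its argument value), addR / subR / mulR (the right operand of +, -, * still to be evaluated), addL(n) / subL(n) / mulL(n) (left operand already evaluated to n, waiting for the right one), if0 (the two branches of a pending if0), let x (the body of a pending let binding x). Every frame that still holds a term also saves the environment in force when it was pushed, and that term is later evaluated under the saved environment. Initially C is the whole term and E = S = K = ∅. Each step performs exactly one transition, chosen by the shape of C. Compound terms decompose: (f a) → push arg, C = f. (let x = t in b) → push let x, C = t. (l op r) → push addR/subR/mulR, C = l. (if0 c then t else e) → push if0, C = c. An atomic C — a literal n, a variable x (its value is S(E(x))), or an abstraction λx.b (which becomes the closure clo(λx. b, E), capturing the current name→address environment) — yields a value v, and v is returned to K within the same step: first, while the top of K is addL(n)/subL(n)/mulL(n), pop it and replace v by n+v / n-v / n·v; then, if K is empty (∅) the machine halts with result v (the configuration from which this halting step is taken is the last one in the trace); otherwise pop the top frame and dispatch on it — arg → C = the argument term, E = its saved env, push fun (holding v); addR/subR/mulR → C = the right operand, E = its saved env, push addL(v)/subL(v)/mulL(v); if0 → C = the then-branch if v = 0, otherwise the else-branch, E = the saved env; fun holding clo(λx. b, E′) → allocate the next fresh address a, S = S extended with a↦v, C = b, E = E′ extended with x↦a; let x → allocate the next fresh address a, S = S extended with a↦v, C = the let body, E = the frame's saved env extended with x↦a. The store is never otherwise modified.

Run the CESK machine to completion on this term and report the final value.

step 0: ⟨C=((λy. -4) (let v = 4 in 6)); E=∅; S=∅; K=∅⟩
step 1: ⟨C=(λy. -4); E=∅; S=∅; K=[arg]⟩
step 2: ⟨C=(let v = 4 in 6); E=∅; S=∅; K=[fun]⟩
step 3: ⟨C=4; E=∅; S=∅; K=[let v :: fun]⟩
step 4: ⟨C=6; E={v↦0}; S={0↦4}; K=[fun]⟩
step 5: ⟨C=-4; E={y↦1}; S={0↦4, 1↦6}; K=∅⟩
→ final value -4

Answer: -4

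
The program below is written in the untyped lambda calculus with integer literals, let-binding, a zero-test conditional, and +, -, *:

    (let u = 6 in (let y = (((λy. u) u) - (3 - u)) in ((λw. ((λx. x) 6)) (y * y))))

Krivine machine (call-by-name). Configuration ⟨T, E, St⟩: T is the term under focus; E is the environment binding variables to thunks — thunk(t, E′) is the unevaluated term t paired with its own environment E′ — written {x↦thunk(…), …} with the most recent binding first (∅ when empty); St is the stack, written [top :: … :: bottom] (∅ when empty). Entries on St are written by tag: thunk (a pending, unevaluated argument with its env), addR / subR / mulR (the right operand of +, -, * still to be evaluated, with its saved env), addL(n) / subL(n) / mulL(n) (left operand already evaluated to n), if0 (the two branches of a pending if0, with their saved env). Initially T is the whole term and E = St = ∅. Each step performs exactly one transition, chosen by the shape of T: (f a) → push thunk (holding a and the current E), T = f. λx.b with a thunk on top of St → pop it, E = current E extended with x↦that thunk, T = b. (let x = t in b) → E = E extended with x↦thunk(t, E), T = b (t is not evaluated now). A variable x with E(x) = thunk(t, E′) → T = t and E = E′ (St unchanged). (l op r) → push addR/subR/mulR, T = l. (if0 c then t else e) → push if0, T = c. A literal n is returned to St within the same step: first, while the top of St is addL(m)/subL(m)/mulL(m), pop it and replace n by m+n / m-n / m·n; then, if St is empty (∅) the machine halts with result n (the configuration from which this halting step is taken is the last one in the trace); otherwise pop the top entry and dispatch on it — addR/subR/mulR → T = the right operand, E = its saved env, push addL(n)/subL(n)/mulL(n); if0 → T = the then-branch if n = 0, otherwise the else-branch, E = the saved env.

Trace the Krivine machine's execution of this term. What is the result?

step 0: ⟨T=(let u = 6 in (let y = (((λy. u) u) - (3 - u)) in ((λw. ((λx. x) 6)) (y * y)))); E=∅; St=∅⟩
step 1: ⟨T=(let y = (((λy. u) u) - (3 - u)) in ((λw. ((λx. x) 6)) (y * y))); E={u↦thunk(6, ∅)}; St=∅⟩
step 2: ⟨T=((λw. ((λx. x) 6)) (y * y)); E={y↦thunk((((λy. u) u) - (3 - u)), {u↦thunk(6, ∅)}), u↦thunk(6, ∅)}; St=∅⟩
step 3: ⟨T=(λw. ((λx. x) 6)); E={y↦thunk((((λy. u) u) - (3 - u)), {u↦thunk(6, ∅)}), u↦thunk(6, ∅)}; St=[thunk]⟩
step 4: ⟨T=((λx. x) 6); E={w↦thunk((y * y), {y↦thunk((((λy. u) u) - (3 - u)), {u↦thunk(6, ∅)}), u↦thunk(6, ∅)}), y↦thunk((((λy. u) u) - (3 - u)), {u↦thunk(6, ∅)}), u↦thunk(6, ∅)}; St=∅⟩
step 5: ⟨T=(λx. x); E={w↦thunk((y * y), {y↦thunk((((λy. u) u) - (3 - u)), {u↦thunk(6, ∅)}), u↦thunk(6, ∅)}), y↦thunk((((λy. u) u) - (3 - u)), {u↦thunk(6, ∅)}), u↦thunk(6, ∅)}; St=[thunk]⟩
step 6: ⟨T=x; E={x↦thunk(6, {w↦thunk((y * y), {y↦thunk((((λy. u) u) - (3 - u)), {u↦thunk(6, ∅)}), u↦thunk(6, ∅)}), y↦thunk((((λy. u) u) - (3 - u)), {u↦thunk(6, ∅)}), u↦thunk(6, ∅)}), w↦thunk((y * y), {y↦thunk((((λy. u) u) - (3 - u)), {u↦thunk(6, ∅)}), u↦thunk(6, ∅)}), y↦thunk((((λy. u) u) - (3 - u)), {u↦thunk(6, ∅)}), u↦thunk(6, ∅)}; St=∅⟩
step 7: ⟨T=6; E={w↦thunk((y * y), {y↦thunk((((λy. u) u) - (3 - u)), {u↦thunk(6, ∅)}), u↦thunk(6, ∅)}), y↦thunk((((λy. u) u) - (3 - u)), {u↦thunk(6, ∅)}), u↦thunk(6, ∅)}; St=∅⟩
→ final value 6

Answer: 6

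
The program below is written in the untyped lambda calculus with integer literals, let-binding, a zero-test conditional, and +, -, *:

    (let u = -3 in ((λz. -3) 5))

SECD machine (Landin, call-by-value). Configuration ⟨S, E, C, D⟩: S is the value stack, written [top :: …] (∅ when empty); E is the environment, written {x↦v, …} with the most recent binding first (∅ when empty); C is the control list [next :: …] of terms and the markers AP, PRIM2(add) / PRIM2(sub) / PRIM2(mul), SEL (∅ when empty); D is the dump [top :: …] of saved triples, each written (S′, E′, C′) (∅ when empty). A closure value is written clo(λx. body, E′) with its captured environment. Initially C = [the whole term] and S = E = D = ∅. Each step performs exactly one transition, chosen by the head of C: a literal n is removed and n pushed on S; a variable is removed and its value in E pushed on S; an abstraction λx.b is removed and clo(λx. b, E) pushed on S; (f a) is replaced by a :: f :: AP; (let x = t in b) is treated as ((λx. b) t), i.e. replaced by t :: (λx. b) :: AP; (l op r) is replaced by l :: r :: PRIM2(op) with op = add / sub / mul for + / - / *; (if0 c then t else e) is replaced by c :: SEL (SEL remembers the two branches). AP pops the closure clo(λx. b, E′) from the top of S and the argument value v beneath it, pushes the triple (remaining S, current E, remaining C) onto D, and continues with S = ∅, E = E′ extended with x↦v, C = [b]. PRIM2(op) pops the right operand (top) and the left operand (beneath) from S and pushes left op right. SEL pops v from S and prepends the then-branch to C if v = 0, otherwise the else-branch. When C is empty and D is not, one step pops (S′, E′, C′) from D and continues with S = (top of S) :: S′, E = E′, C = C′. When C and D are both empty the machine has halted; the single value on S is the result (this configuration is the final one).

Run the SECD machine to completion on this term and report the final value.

Answer: -3

Execution trace:
t=0: ⟨S=∅; E=∅; C=[(let u = -3 in ((λz. -3) 5))]; D=∅⟩
t=1: ⟨S=∅; E=∅; C=[-3 :: (λu. ((λz. -3) 5)) :: AP]; D=∅⟩
t=2: ⟨S=[-3]; E=∅; C=[(λu. ((λz. -3) 5)) :: AP]; D=∅⟩
t=3: ⟨S=[clo(λu. ((λz. -3) 5), ∅) :: -3]; E=∅; C=[AP]; D=∅⟩
t=4: ⟨S=∅; E={u↦-3}; C=[((λz. -3) 5)]; D=[(∅, ∅, ∅)]⟩
t=5: ⟨S=∅; E={u↦-3}; C=[5 :: (λz. -3) :: AP]; D=[(∅, ∅, ∅)]⟩
t=6: ⟨S=[5]; E={u↦-3}; C=[(λz. -3) :: AP]; D=[(∅, ∅, ∅)]⟩
t=7: ⟨S=[clo(λz. -3, {u↦-3}) :: 5]; E={u↦-3}; C=[AP]; D=[(∅, ∅, ∅)]⟩
t=8: ⟨S=∅; E={z↦5, u↦-3}; C=[-3]; D=[(∅, {u↦-3}, ∅) :: (∅, ∅, ∅)]⟩
t=9: ⟨S=[-3]; E={z↦5, u↦-3}; C=∅; D=[(∅, {u↦-3}, ∅) :: (∅, ∅, ∅)]⟩
t=10: ⟨S=[-3]; E={u↦-3}; C=∅; D=[(∅, ∅, ∅)]⟩
t=11: ⟨S=[-3]; E=∅; C=∅; D=∅⟩
→ final value -3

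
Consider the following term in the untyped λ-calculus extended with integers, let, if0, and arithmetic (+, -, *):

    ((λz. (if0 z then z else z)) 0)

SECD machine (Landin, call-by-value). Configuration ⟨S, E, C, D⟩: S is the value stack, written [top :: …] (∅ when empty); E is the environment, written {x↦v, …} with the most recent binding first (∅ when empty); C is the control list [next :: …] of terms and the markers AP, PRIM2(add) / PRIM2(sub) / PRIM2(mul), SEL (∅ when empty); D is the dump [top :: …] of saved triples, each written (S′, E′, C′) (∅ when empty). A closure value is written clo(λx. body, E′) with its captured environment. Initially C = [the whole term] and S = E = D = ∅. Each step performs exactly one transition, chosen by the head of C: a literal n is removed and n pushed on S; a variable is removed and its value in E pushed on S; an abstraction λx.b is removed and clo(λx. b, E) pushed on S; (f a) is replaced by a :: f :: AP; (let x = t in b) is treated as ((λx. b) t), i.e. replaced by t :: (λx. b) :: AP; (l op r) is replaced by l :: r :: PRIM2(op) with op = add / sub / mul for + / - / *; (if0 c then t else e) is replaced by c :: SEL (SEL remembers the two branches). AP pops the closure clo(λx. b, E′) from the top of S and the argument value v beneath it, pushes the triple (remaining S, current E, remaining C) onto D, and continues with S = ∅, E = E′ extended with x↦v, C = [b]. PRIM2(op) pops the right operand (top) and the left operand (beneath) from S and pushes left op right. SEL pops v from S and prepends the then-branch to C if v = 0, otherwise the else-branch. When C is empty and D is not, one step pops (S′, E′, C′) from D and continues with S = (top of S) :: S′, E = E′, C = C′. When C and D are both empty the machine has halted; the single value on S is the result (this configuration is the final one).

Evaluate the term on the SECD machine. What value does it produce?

Answer: 0

Derivation:
step 0: [S=∅ | E=∅ | C=[((λz. (if0 z then z else z)) 0)] | D=∅]
step 1: [S=∅ | E=∅ | C=[0 :: (λz. (if0 z then z else z)) :: AP] | D=∅]
step 2: [S=[0] | E=∅ | C=[(λz. (if0 z then z else z)) :: AP] | D=∅]
step 3: [S=[clo(λz. (if0 z then z else z), ∅) :: 0] | E=∅ | C=[AP] | D=∅]
step 4: [S=∅ | E={z↦0} | C=[(if0 z then z else z)] | D=[(∅, ∅, ∅)]]
step 5: [S=∅ | E={z↦0} | C=[z :: SEL] | D=[(∅, ∅, ∅)]]
step 6: [S=[0] | E={z↦0} | C=[SEL] | D=[(∅, ∅, ∅)]]
step 7: [S=∅ | E={z↦0} | C=[z] | D=[(∅, ∅, ∅)]]
step 8: [S=[0] | E={z↦0} | C=∅ | D=[(∅, ∅, ∅)]]
step 9: [S=[0] | E=∅ | C=∅ | D=∅]
→ final value 0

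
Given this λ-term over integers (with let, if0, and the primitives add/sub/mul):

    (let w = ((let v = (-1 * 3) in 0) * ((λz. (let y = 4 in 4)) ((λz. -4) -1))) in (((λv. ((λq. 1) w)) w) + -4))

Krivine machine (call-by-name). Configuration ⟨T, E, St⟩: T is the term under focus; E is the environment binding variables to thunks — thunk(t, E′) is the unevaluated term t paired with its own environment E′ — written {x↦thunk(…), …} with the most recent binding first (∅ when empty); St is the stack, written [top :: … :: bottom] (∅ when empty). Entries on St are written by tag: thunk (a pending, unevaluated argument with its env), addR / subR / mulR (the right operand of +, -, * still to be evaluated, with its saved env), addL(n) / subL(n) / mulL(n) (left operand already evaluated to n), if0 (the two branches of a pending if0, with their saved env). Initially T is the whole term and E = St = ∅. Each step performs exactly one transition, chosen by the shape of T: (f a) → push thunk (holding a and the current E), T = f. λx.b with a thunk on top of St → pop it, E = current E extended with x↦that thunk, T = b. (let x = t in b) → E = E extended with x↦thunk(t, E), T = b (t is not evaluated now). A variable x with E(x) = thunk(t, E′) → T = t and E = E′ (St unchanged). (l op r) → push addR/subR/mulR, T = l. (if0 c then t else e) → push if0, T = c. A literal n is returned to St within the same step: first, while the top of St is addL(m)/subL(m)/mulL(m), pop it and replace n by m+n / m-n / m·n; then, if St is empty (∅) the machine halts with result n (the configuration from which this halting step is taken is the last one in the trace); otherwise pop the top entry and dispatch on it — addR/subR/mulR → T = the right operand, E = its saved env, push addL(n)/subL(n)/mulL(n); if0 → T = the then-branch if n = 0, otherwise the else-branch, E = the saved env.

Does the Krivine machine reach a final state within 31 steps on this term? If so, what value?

t=0: [T=(let w = ((let v = (-1 * 3) in 0) * ((λz. (let y = 4 in 4)) ((λz. -4) -1))) in (((λv. ((λq. 1) w)) w) + -4)) | E=∅ | St=∅]
t=1: [T=(((λv. ((λq. 1) w)) w) + -4) | E={w↦thunk(((let v = (-1 * 3) in 0) * ((λz. (let y = 4 in 4)) ((λz. -4) -1))), ∅)} | St=∅]
t=2: [T=((λv. ((λq. 1) w)) w) | E={w↦thunk(((let v = (-1 * 3) in 0) * ((λz. (let y = 4 in 4)) ((λz. -4) -1))), ∅)} | St=[addR]]
t=3: [T=(λv. ((λq. 1) w)) | E={w↦thunk(((let v = (-1 * 3) in 0) * ((λz. (let y = 4 in 4)) ((λz. -4) -1))), ∅)} | St=[thunk :: addR]]
t=4: [T=((λq. 1) w) | E={v↦thunk(w, {w↦thunk(((let v = (-1 * 3) in 0) * ((λz. (let y = 4 in 4)) ((λz. -4) -1))), ∅)}), w↦thunk(((let v = (-1 * 3) in 0) * ((λz. (let y = 4 in 4)) ((λz. -4) -1))), ∅)} | St=[addR]]
t=5: [T=(λq. 1) | E={v↦thunk(w, {w↦thunk(((let v = (-1 * 3) in 0) * ((λz. (let y = 4 in 4)) ((λz. -4) -1))), ∅)}), w↦thunk(((let v = (-1 * 3) in 0) * ((λz. (let y = 4 in 4)) ((λz. -4) -1))), ∅)} | St=[thunk :: addR]]
t=6: [T=1 | E={q↦thunk(w, {v↦thunk(w, {w↦thunk(((let v = (-1 * 3) in 0) * ((λz. (let y = 4 in 4)) ((λz. -4) -1))), ∅)}), w↦thunk(((let v = (-1 * 3) in 0) * ((λz. (let y = 4 in 4)) ((λz. -4) -1))), ∅)}), v↦thunk(w, {w↦thunk(((let v = (-1 * 3) in 0) * ((λz. (let y = 4 in 4)) ((λz. -4) -1))), ∅)}), w↦thunk(((let v = (-1 * 3) in 0) * ((λz. (let y = 4 in 4)) ((λz. -4) -1))), ∅)} | St=[addR]]
t=7: [T=-4 | E={w↦thunk(((let v = (-1 * 3) in 0) * ((λz. (let y = 4 in 4)) ((λz. -4) -1))), ∅)} | St=[addL(1)]]
→ final value -3

Answer: -3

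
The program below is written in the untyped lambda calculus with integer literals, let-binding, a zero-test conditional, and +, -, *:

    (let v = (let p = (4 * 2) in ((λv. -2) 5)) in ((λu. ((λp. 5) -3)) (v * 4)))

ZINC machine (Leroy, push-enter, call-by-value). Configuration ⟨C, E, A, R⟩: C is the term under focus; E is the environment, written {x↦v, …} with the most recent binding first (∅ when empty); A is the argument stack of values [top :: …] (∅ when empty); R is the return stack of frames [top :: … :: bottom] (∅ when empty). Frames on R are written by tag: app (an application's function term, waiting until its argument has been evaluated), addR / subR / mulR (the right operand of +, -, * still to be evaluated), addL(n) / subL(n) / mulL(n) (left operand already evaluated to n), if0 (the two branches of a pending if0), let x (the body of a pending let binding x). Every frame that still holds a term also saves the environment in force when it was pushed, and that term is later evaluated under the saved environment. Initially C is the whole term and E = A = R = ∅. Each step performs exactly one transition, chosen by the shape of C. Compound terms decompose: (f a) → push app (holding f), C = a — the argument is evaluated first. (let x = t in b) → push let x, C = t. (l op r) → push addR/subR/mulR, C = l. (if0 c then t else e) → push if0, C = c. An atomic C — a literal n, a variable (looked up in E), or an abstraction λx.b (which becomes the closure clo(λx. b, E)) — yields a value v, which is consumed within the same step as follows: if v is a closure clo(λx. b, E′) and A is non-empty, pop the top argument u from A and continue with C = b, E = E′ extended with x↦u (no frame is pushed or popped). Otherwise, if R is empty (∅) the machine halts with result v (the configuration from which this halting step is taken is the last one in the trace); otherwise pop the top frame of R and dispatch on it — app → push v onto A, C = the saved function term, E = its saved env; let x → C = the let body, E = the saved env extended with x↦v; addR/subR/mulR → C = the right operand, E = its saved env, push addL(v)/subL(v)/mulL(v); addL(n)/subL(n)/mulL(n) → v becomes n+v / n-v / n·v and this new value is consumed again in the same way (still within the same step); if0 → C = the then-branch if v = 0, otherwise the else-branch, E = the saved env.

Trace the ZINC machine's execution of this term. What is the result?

Answer: 5

Machine steps:
[0] ⟨C=(let v = (let p = (4 * 2) in ((λv. -2) 5)) in ((λu. ((λp. 5) -3)) (v * 4))); E=∅; A=∅; R=∅⟩
[1] ⟨C=(let p = (4 * 2) in ((λv. -2) 5)); E=∅; A=∅; R=[let v]⟩
[2] ⟨C=(4 * 2); E=∅; A=∅; R=[let p :: let v]⟩
[3] ⟨C=4; E=∅; A=∅; R=[mulR :: let p :: let v]⟩
[4] ⟨C=2; E=∅; A=∅; R=[mulL(4) :: let p :: let v]⟩
[5] ⟨C=((λv. -2) 5); E={p↦8}; A=∅; R=[let v]⟩
[6] ⟨C=5; E={p↦8}; A=∅; R=[app :: let v]⟩
[7] ⟨C=(λv. -2); E={p↦8}; A=[5]; R=[let v]⟩
[8] ⟨C=-2; E={v↦5, p↦8}; A=∅; R=[let v]⟩
[9] ⟨C=((λu. ((λp. 5) -3)) (v * 4)); E={v↦-2}; A=∅; R=∅⟩
[10] ⟨C=(v * 4); E={v↦-2}; A=∅; R=[app]⟩
[11] ⟨C=v; E={v↦-2}; A=∅; R=[mulR :: app]⟩
[12] ⟨C=4; E={v↦-2}; A=∅; R=[mulL(-2) :: app]⟩
[13] ⟨C=(λu. ((λp. 5) -3)); E={v↦-2}; A=[-8]; R=∅⟩
[14] ⟨C=((λp. 5) -3); E={u↦-8, v↦-2}; A=∅; R=∅⟩
[15] ⟨C=-3; E={u↦-8, v↦-2}; A=∅; R=[app]⟩
[16] ⟨C=(λp. 5); E={u↦-8, v↦-2}; A=[-3]; R=∅⟩
[17] ⟨C=5; E={p↦-3, u↦-8, v↦-2}; A=∅; R=∅⟩
→ final value 5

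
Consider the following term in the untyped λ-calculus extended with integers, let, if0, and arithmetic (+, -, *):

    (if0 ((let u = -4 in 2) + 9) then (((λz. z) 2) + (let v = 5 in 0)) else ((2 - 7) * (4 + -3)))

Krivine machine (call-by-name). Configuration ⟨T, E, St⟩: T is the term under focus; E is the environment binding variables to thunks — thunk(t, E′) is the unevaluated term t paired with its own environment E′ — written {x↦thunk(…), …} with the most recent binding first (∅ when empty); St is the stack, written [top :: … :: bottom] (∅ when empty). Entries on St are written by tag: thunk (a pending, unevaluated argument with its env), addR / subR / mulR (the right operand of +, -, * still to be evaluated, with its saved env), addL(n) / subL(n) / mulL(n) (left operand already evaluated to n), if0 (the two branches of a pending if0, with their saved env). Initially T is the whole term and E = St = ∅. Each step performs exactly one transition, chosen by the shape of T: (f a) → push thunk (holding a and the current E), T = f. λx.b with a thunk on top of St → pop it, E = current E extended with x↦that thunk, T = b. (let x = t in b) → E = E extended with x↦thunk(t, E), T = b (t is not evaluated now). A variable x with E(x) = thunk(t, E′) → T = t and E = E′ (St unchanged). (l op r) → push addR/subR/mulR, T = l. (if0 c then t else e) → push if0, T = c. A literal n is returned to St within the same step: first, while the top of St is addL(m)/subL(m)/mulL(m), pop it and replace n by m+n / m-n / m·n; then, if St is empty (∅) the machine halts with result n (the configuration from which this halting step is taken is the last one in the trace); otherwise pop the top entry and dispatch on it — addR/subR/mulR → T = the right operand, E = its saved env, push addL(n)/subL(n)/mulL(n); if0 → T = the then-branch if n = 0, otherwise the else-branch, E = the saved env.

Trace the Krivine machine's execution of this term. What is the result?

Answer: -5

Machine steps:
[0] <T=(if0 ((let u = -4 in 2) + 9) then (((λz. z) 2) + (let v = 5 in 0)) else ((2 - 7) * (4 + -3))), E=∅, St=∅>
[1] <T=((let u = -4 in 2) + 9), E=∅, St=[if0]>
[2] <T=(let u = -4 in 2), E=∅, St=[addR :: if0]>
[3] <T=2, E={u↦thunk(-4, ∅)}, St=[addR :: if0]>
[4] <T=9, E=∅, St=[addL(2) :: if0]>
[5] <T=((2 - 7) * (4 + -3)), E=∅, St=∅>
[6] <T=(2 - 7), E=∅, St=[mulR]>
[7] <T=2, E=∅, St=[subR :: mulR]>
[8] <T=7, E=∅, St=[subL(2) :: mulR]>
[9] <T=(4 + -3), E=∅, St=[mulL(-5)]>
[10] <T=4, E=∅, St=[addR :: mulL(-5)]>
[11] <T=-3, E=∅, St=[addL(4) :: mulL(-5)]>
→ final value -5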